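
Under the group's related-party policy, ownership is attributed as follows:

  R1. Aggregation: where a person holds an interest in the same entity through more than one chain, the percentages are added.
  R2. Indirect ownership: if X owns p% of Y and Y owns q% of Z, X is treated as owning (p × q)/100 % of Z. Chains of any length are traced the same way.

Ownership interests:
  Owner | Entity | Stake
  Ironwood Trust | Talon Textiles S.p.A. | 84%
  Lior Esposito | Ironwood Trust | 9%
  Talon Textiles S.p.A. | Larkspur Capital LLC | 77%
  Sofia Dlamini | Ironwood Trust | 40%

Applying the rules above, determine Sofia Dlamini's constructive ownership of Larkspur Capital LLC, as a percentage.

25.872%

Chain via Ironwood Trust → Talon Textiles S.p.A. (R2): 40% × 84% × 77% = 25.872% of Larkspur Capital LLC.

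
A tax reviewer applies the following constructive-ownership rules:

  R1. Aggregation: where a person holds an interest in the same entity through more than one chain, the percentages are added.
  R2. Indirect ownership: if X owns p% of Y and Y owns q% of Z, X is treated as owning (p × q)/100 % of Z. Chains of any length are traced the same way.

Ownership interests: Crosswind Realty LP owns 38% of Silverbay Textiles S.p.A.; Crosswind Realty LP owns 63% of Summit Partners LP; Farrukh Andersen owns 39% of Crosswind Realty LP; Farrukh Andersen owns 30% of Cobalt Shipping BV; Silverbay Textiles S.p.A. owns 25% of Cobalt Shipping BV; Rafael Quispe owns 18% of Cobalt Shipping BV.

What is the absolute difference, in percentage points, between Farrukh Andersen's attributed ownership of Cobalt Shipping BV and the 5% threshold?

28.705

Chain via Crosswind Realty LP → Silverbay Textiles S.p.A. (R2): 39% × 38% × 25% = 3.705% of Cobalt Shipping BV.
Direct interest in Cobalt Shipping BV: 30%.
Aggregating (R1): 3.705% + 30% = 33.705%.
33.705% exceeds the 5% threshold by 28.705 percentage points.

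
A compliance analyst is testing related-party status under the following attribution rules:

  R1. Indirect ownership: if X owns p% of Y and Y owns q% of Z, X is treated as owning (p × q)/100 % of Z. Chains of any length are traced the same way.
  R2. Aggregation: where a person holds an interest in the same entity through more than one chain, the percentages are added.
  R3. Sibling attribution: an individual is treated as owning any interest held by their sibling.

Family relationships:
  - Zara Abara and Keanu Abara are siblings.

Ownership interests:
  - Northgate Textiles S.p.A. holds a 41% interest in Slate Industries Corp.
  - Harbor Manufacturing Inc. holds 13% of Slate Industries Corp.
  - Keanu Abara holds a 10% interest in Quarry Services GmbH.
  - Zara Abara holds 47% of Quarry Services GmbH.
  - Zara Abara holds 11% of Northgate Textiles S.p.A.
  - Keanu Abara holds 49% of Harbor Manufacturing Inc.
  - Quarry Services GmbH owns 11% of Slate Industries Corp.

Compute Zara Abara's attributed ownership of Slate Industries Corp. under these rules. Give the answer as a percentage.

By sibling attribution (R3), Zara Abara is treated as also owning Keanu Abara's interest in Quarry Services GmbH, giving 47% + 10% = 57%.
By sibling attribution (R3), Zara Abara is treated as owning Keanu Abara's 49% interest in Harbor Manufacturing Inc.
Chain via Quarry Services GmbH (R1): 57% × 11% = 6.27% of Slate Industries Corp.
Chain via Northgate Textiles S.p.A. (R1): 11% × 41% = 4.51% of Slate Industries Corp.
Chain via Harbor Manufacturing Inc. (R1): 49% × 13% = 6.37% of Slate Industries Corp.
Aggregating (R2): 6.27% + 4.51% + 6.37% = 17.15%.

17.15%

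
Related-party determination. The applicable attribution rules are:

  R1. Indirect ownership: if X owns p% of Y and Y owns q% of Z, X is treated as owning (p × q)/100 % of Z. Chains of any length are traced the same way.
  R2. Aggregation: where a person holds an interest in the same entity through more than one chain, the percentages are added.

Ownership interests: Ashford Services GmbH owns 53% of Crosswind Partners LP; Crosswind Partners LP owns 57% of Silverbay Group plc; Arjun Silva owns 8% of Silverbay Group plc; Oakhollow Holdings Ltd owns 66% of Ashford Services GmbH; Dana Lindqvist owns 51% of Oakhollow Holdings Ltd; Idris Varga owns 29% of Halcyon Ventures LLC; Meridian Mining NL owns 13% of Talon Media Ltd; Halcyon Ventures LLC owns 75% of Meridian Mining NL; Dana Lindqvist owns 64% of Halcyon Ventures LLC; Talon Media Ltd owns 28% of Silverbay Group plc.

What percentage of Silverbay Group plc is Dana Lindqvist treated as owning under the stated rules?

Chain via Halcyon Ventures LLC → Meridian Mining NL → Talon Media Ltd (R1): 64% × 75% × 13% × 28% = 1.7472% of Silverbay Group plc.
Chain via Oakhollow Holdings Ltd → Ashford Services GmbH → Crosswind Partners LP (R1): 51% × 66% × 53% × 57% = 10.168686% of Silverbay Group plc.
Aggregating (R2): 1.7472% + 10.168686% = 11.915886%.

11.915886%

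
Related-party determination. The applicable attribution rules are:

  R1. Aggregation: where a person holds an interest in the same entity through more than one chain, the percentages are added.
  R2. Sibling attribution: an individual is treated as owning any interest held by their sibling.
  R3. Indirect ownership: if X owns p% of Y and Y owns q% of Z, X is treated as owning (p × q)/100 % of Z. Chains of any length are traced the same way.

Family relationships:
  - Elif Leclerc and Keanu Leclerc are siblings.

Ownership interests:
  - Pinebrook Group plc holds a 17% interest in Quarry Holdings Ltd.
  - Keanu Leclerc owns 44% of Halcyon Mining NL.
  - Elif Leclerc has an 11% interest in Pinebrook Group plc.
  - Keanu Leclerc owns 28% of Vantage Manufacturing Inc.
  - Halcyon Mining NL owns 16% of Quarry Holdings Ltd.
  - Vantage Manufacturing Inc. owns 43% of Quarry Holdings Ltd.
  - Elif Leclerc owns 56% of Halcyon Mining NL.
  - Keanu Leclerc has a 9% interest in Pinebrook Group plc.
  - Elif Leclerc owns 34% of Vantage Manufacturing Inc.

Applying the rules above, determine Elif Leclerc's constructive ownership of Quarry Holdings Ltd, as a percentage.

By sibling attribution (R2), Elif Leclerc is treated as also owning Keanu Leclerc's interest in Halcyon Mining NL, giving 56% + 44% = 100%.
By sibling attribution (R2), Elif Leclerc is treated as also owning Keanu Leclerc's interest in Pinebrook Group plc, giving 11% + 9% = 20%.
By sibling attribution (R2), Elif Leclerc is treated as also owning Keanu Leclerc's interest in Vantage Manufacturing Inc, giving 34% + 28% = 62%.
Chain via Halcyon Mining NL (R3): 100% × 16% = 16% of Quarry Holdings Ltd.
Chain via Pinebrook Group plc (R3): 20% × 17% = 3.4% of Quarry Holdings Ltd.
Chain via Vantage Manufacturing Inc. (R3): 62% × 43% = 26.66% of Quarry Holdings Ltd.
Aggregating (R1): 16% + 3.4% + 26.66% = 46.06%.

46.06%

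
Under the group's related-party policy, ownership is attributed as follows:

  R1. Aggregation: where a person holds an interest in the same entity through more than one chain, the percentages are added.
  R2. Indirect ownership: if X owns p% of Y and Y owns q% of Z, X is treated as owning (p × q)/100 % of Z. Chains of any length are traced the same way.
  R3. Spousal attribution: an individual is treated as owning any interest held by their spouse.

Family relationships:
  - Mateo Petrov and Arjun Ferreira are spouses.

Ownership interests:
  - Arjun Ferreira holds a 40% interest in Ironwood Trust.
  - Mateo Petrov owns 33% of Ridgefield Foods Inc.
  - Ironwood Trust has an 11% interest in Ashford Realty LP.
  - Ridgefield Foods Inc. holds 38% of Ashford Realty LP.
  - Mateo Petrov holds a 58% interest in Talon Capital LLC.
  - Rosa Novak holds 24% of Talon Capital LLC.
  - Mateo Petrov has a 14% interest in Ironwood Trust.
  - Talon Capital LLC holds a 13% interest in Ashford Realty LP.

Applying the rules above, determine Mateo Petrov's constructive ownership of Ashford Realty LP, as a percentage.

By spousal attribution (R3), Mateo Petrov is treated as also owning Arjun Ferreira's interest in Ironwood Trust, giving 14% + 40% = 54%.
Chain via Talon Capital LLC (R2): 58% × 13% = 7.54% of Ashford Realty LP.
Chain via Ridgefield Foods Inc. (R2): 33% × 38% = 12.54% of Ashford Realty LP.
Chain via Ironwood Trust (R2): 54% × 11% = 5.94% of Ashford Realty LP.
Aggregating (R1): 7.54% + 12.54% + 5.94% = 26.02%.

26.02%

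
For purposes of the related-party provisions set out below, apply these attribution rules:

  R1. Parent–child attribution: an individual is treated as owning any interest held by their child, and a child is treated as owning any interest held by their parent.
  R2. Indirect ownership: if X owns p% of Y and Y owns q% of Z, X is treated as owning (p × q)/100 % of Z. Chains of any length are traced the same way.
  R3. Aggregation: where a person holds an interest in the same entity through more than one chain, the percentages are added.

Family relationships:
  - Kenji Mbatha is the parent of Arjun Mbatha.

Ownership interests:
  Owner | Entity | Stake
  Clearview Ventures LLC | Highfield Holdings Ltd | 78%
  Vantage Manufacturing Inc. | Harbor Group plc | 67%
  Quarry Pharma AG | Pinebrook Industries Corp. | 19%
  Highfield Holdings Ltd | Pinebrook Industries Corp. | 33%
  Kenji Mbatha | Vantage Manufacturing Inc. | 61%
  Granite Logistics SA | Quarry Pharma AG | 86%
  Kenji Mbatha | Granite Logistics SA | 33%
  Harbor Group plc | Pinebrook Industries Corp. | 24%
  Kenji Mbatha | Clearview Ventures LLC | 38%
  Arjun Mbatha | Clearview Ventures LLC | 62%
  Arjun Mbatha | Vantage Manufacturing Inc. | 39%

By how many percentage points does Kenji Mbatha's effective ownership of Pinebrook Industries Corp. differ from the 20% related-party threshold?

By parent–child attribution (R1), Kenji Mbatha is treated as also owning Arjun Mbatha's interest in Clearview Ventures LLC, giving 38% + 62% = 100%.
By parent–child attribution (R1), Kenji Mbatha is treated as also owning Arjun Mbatha's interest in Vantage Manufacturing Inc, giving 61% + 39% = 100%.
Chain via Granite Logistics SA → Quarry Pharma AG (R2): 33% × 86% × 19% = 5.3922% of Pinebrook Industries Corp.
Chain via Clearview Ventures LLC → Highfield Holdings Ltd (R2): 100% × 78% × 33% = 25.74% of Pinebrook Industries Corp.
Chain via Vantage Manufacturing Inc. → Harbor Group plc (R2): 100% × 67% × 24% = 16.08% of Pinebrook Industries Corp.
Aggregating (R3): 5.3922% + 25.74% + 16.08% = 47.2122%.
47.2122% exceeds the 20% threshold by 27.2122 percentage points.

27.2122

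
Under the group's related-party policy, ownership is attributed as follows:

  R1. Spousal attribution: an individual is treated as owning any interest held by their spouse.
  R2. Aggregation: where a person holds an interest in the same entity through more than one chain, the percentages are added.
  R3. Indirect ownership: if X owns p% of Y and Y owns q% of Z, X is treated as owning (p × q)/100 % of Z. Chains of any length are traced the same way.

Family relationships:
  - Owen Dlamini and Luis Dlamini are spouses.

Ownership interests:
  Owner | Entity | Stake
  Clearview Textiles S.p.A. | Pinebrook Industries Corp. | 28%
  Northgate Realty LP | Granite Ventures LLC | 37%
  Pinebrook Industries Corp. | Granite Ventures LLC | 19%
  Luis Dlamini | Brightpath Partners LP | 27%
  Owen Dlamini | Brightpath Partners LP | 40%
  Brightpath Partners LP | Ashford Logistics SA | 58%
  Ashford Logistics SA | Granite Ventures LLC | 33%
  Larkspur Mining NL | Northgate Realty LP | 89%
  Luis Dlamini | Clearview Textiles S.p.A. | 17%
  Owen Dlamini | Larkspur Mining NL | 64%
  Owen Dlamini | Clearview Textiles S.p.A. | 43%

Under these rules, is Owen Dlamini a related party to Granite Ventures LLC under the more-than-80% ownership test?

No

By spousal attribution (R1), Owen Dlamini is treated as also owning Luis Dlamini's interest in Brightpath Partners LP, giving 40% + 27% = 67%.
By spousal attribution (R1), Owen Dlamini is treated as also owning Luis Dlamini's interest in Clearview Textiles S.p.A, giving 43% + 17% = 60%.
Chain via Larkspur Mining NL → Northgate Realty LP (R3): 64% × 89% × 37% = 21.0752% of Granite Ventures LLC.
Chain via Brightpath Partners LP → Ashford Logistics SA (R3): 67% × 58% × 33% = 12.8238% of Granite Ventures LLC.
Chain via Clearview Textiles S.p.A. → Pinebrook Industries Corp. (R3): 60% × 28% × 19% = 3.192% of Granite Ventures LLC.
Aggregating (R2): 21.0752% + 12.8238% + 3.192% = 37.091%.
37.091% does not exceed the 80% threshold, so Owen is not a related party to Granite Ventures LLC.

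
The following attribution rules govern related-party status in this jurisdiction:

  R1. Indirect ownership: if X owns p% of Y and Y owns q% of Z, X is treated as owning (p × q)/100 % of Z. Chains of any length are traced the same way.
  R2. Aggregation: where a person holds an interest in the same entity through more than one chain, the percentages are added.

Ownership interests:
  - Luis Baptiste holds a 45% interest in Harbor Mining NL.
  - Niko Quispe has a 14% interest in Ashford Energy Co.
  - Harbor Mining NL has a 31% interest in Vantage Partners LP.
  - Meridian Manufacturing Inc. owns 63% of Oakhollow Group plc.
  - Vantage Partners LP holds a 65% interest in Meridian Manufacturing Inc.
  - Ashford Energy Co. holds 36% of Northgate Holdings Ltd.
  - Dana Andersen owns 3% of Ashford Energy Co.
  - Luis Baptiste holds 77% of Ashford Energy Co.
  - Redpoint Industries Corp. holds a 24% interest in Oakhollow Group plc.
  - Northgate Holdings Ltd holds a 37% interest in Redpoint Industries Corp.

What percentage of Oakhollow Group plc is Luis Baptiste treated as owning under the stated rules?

8.174061%

Chain via Harbor Mining NL → Vantage Partners LP → Meridian Manufacturing Inc. (R1): 45% × 31% × 65% × 63% = 5.712525% of Oakhollow Group plc.
Chain via Ashford Energy Co. → Northgate Holdings Ltd → Redpoint Industries Corp. (R1): 77% × 36% × 37% × 24% = 2.461536% of Oakhollow Group plc.
Aggregating (R2): 5.712525% + 2.461536% = 8.174061%.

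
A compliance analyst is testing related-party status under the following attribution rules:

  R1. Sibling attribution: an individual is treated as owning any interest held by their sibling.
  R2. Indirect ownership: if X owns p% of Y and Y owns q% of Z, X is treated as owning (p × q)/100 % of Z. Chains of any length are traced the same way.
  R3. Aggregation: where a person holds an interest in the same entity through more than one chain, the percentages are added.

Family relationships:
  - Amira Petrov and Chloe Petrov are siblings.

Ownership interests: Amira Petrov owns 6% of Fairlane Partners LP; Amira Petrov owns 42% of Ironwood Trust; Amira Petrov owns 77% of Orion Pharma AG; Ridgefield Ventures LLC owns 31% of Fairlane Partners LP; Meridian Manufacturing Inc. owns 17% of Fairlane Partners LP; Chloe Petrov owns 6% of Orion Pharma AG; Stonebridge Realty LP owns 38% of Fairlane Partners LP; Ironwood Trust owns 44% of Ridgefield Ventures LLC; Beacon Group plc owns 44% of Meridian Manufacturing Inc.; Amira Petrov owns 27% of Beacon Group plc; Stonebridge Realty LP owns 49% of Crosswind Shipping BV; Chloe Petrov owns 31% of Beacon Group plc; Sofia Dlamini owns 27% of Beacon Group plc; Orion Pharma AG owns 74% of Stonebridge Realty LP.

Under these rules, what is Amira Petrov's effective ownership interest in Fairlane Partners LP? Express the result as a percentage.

By sibling attribution (R1), Amira Petrov is treated as also owning Chloe Petrov's interest in Beacon Group plc, giving 27% + 31% = 58%.
By sibling attribution (R1), Amira Petrov is treated as also owning Chloe Petrov's interest in Orion Pharma AG, giving 77% + 6% = 83%.
Chain via Beacon Group plc → Meridian Manufacturing Inc. (R2): 58% × 44% × 17% = 4.3384% of Fairlane Partners LP.
Chain via Ironwood Trust → Ridgefield Ventures LLC (R2): 42% × 44% × 31% = 5.7288% of Fairlane Partners LP.
Chain via Orion Pharma AG → Stonebridge Realty LP (R2): 83% × 74% × 38% = 23.3396% of Fairlane Partners LP.
Direct interest in Fairlane Partners LP: 6%.
Aggregating (R3): 4.3384% + 5.7288% + 23.3396% + 6% = 39.4068%.

39.4068%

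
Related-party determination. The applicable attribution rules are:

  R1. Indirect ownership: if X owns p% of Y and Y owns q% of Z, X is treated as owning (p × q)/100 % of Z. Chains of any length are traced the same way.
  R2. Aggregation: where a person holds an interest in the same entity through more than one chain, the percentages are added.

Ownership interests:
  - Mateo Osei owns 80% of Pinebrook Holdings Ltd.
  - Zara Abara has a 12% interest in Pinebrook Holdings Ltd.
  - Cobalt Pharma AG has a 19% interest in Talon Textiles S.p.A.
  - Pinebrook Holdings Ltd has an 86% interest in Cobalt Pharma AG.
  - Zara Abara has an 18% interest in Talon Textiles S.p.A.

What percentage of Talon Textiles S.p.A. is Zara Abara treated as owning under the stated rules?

Chain via Pinebrook Holdings Ltd → Cobalt Pharma AG (R1): 12% × 86% × 19% = 1.9608% of Talon Textiles S.p.A.
Direct interest in Talon Textiles S.p.A: 18%.
Aggregating (R2): 1.9608% + 18% = 19.9608%.

19.9608%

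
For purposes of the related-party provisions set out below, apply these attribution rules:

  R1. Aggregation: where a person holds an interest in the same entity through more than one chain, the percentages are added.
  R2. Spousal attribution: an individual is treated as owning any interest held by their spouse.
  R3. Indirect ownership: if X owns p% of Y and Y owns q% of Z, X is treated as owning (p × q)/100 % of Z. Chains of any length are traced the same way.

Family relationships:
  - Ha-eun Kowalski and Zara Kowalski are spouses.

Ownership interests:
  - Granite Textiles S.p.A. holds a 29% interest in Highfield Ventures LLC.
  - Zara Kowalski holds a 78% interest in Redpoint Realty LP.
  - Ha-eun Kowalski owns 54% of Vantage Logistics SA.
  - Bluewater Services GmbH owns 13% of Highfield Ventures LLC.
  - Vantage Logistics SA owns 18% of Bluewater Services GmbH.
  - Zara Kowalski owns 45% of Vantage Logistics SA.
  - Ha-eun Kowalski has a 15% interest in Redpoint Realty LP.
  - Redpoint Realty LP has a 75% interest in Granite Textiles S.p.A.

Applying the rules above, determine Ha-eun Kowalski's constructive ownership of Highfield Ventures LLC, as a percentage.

22.5441%

By spousal attribution (R2), Ha-eun Kowalski is treated as also owning Zara Kowalski's interest in Redpoint Realty LP, giving 15% + 78% = 93%.
By spousal attribution (R2), Ha-eun Kowalski is treated as also owning Zara Kowalski's interest in Vantage Logistics SA, giving 54% + 45% = 99%.
Chain via Redpoint Realty LP → Granite Textiles S.p.A. (R3): 93% × 75% × 29% = 20.2275% of Highfield Ventures LLC.
Chain via Vantage Logistics SA → Bluewater Services GmbH (R3): 99% × 18% × 13% = 2.3166% of Highfield Ventures LLC.
Aggregating (R1): 20.2275% + 2.3166% = 22.5441%.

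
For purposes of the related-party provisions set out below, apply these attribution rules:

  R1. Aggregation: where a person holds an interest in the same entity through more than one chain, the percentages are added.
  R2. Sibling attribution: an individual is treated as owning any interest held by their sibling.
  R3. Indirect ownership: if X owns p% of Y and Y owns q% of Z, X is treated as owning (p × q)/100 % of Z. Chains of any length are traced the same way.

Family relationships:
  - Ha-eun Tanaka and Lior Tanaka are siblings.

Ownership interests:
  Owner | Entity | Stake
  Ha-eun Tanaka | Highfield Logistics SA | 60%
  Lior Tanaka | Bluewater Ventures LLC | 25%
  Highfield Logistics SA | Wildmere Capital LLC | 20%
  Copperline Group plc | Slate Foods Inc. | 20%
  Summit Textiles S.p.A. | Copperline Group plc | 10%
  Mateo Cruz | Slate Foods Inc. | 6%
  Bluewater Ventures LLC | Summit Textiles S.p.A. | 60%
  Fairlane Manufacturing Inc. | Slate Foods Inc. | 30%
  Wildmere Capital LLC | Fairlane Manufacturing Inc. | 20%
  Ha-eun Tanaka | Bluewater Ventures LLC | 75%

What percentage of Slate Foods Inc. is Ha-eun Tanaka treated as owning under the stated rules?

By sibling attribution (R2), Ha-eun Tanaka is treated as also owning Lior Tanaka's interest in Bluewater Ventures LLC, giving 75% + 25% = 100%.
Chain via Bluewater Ventures LLC → Summit Textiles S.p.A. → Copperline Group plc (R3): 100% × 60% × 10% × 20% = 1.2% of Slate Foods Inc.
Chain via Highfield Logistics SA → Wildmere Capital LLC → Fairlane Manufacturing Inc. (R3): 60% × 20% × 20% × 30% = 0.72% of Slate Foods Inc.
Aggregating (R1): 1.2% + 0.72% = 1.92%.

1.92%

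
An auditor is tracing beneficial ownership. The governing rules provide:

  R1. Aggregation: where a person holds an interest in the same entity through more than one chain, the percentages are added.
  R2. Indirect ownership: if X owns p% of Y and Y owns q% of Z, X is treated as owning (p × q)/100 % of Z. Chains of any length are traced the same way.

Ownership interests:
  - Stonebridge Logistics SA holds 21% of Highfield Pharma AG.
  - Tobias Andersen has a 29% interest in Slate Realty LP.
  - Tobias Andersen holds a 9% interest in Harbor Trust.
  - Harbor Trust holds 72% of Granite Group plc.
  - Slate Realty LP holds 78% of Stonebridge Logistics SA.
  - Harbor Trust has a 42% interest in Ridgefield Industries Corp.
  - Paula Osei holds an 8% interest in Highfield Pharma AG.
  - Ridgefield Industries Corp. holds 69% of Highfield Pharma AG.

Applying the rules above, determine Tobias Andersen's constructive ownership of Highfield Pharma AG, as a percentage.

7.3584%

Chain via Harbor Trust → Ridgefield Industries Corp. (R2): 9% × 42% × 69% = 2.6082% of Highfield Pharma AG.
Chain via Slate Realty LP → Stonebridge Logistics SA (R2): 29% × 78% × 21% = 4.7502% of Highfield Pharma AG.
Aggregating (R1): 2.6082% + 4.7502% = 7.3584%.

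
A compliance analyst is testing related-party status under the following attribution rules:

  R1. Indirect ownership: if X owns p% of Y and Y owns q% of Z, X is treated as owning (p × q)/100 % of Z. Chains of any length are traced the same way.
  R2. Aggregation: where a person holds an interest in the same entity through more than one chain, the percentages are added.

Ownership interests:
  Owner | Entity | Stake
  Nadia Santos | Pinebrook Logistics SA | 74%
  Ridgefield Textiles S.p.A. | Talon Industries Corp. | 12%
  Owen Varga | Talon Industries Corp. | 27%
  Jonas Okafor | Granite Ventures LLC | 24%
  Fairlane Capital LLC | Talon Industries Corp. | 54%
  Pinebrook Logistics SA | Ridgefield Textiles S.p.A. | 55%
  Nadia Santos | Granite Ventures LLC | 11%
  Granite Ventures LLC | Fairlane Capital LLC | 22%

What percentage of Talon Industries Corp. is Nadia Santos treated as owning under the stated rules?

6.1908%

Chain via Granite Ventures LLC → Fairlane Capital LLC (R1): 11% × 22% × 54% = 1.3068% of Talon Industries Corp.
Chain via Pinebrook Logistics SA → Ridgefield Textiles S.p.A. (R1): 74% × 55% × 12% = 4.884% of Talon Industries Corp.
Aggregating (R2): 1.3068% + 4.884% = 6.1908%.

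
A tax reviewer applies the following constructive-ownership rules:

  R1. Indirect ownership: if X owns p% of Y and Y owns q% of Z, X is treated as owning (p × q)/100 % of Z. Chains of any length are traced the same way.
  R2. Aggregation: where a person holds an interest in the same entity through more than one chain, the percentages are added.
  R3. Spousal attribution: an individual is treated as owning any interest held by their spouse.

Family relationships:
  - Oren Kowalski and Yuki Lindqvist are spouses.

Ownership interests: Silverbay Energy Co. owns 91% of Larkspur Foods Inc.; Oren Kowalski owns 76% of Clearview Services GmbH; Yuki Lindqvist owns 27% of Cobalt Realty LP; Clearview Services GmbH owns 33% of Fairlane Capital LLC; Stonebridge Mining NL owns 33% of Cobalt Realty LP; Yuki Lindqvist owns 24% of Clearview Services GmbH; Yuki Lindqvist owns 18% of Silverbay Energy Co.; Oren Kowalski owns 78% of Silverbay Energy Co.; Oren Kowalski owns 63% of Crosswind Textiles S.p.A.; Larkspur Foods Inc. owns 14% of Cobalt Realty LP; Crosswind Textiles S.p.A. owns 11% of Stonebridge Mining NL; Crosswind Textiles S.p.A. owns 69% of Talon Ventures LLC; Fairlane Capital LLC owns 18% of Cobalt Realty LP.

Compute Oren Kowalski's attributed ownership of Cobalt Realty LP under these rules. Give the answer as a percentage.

47.4573%

By spousal attribution (R3), Oren Kowalski is treated as also owning Yuki Lindqvist's interest in Silverbay Energy Co, giving 78% + 18% = 96%.
By spousal attribution (R3), Oren Kowalski is treated as also owning Yuki Lindqvist's interest in Clearview Services GmbH, giving 76% + 24% = 100%.
By spousal attribution (R3), Oren Kowalski is treated as owning Yuki Lindqvist's 27% interest in Cobalt Realty LP.
Chain via Silverbay Energy Co. → Larkspur Foods Inc. (R1): 96% × 91% × 14% = 12.2304% of Cobalt Realty LP.
Chain via Clearview Services GmbH → Fairlane Capital LLC (R1): 100% × 33% × 18% = 5.94% of Cobalt Realty LP.
Chain via Crosswind Textiles S.p.A. → Stonebridge Mining NL (R1): 63% × 11% × 33% = 2.2869% of Cobalt Realty LP.
Direct interest in Cobalt Realty LP: 27%.
Aggregating (R2): 12.2304% + 5.94% + 2.2869% + 27% = 47.4573%.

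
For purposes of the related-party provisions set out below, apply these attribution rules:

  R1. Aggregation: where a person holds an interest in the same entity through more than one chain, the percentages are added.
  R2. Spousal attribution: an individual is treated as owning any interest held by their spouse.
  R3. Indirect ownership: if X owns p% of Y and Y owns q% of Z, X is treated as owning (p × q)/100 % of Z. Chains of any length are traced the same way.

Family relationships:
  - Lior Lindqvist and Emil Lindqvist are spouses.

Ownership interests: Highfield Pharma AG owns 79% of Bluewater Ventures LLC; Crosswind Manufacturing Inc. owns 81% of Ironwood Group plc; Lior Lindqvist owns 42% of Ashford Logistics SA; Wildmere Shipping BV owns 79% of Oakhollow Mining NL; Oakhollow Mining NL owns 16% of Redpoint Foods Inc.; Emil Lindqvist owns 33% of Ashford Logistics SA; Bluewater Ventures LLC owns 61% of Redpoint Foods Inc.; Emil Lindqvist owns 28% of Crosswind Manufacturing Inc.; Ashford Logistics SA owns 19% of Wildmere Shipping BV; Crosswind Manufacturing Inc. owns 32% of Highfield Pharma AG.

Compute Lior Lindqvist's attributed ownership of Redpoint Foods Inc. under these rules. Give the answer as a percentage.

6.119024%

By spousal attribution (R2), Lior Lindqvist is treated as also owning Emil Lindqvist's interest in Ashford Logistics SA, giving 42% + 33% = 75%.
By spousal attribution (R2), Lior Lindqvist is treated as owning Emil Lindqvist's 28% interest in Crosswind Manufacturing Inc.
Chain via Ashford Logistics SA → Wildmere Shipping BV → Oakhollow Mining NL (R3): 75% × 19% × 79% × 16% = 1.8012% of Redpoint Foods Inc.
Chain via Crosswind Manufacturing Inc. → Highfield Pharma AG → Bluewater Ventures LLC (R3): 28% × 32% × 79% × 61% = 4.317824% of Redpoint Foods Inc.
Aggregating (R1): 1.8012% + 4.317824% = 6.119024%.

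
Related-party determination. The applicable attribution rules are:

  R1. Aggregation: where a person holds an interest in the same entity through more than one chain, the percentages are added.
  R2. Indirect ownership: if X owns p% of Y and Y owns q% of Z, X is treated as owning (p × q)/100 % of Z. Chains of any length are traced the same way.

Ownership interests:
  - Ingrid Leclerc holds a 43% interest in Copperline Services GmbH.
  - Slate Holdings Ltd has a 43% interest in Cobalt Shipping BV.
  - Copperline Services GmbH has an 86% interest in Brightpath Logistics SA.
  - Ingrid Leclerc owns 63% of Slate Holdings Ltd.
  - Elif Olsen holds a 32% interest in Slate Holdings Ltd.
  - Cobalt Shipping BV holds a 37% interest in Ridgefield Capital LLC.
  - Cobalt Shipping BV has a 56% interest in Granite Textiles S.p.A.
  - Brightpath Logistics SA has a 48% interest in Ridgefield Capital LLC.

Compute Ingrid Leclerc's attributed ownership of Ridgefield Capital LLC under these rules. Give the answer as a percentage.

Chain via Slate Holdings Ltd → Cobalt Shipping BV (R2): 63% × 43% × 37% = 10.0233% of Ridgefield Capital LLC.
Chain via Copperline Services GmbH → Brightpath Logistics SA (R2): 43% × 86% × 48% = 17.7504% of Ridgefield Capital LLC.
Aggregating (R1): 10.0233% + 17.7504% = 27.7737%.

27.7737%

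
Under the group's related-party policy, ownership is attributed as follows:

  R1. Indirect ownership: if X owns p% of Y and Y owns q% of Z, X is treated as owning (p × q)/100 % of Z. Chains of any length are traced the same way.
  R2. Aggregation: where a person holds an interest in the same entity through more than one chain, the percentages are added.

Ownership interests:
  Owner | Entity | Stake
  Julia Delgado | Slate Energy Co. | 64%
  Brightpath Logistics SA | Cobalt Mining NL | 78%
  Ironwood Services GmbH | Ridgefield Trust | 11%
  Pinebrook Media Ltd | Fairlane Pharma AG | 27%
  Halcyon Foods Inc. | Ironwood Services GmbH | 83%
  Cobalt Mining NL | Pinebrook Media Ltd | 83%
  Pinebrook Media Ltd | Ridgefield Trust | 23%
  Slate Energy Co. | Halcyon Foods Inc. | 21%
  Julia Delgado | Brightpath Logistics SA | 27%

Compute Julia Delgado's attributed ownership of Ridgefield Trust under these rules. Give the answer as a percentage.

Chain via Slate Energy Co. → Halcyon Foods Inc. → Ironwood Services GmbH (R1): 64% × 21% × 83% × 11% = 1.227072% of Ridgefield Trust.
Chain via Brightpath Logistics SA → Cobalt Mining NL → Pinebrook Media Ltd (R1): 27% × 78% × 83% × 23% = 4.020354% of Ridgefield Trust.
Aggregating (R2): 1.227072% + 4.020354% = 5.247426%.

5.247426%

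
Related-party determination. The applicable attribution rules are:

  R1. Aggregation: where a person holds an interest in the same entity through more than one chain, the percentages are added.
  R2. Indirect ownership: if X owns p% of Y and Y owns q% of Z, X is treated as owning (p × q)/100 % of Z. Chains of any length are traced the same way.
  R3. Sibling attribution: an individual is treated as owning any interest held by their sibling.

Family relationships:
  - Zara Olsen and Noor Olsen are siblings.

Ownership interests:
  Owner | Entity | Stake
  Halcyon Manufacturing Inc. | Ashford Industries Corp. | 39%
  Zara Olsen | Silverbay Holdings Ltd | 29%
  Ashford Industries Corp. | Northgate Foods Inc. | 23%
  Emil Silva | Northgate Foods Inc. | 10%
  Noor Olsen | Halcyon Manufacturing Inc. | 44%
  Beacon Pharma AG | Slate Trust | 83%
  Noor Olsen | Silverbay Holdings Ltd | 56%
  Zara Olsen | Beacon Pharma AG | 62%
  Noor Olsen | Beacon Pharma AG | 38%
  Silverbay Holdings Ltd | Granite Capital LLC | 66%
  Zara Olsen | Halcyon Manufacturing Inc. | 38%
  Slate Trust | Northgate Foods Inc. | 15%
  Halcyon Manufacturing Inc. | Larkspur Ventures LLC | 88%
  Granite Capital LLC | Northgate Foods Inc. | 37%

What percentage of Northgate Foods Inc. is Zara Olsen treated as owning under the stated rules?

40.5624%

By sibling attribution (R3), Zara Olsen is treated as also owning Noor Olsen's interest in Silverbay Holdings Ltd, giving 29% + 56% = 85%.
By sibling attribution (R3), Zara Olsen is treated as also owning Noor Olsen's interest in Halcyon Manufacturing Inc, giving 38% + 44% = 82%.
By sibling attribution (R3), Zara Olsen is treated as also owning Noor Olsen's interest in Beacon Pharma AG, giving 62% + 38% = 100%.
Chain via Silverbay Holdings Ltd → Granite Capital LLC (R2): 85% × 66% × 37% = 20.757% of Northgate Foods Inc.
Chain via Halcyon Manufacturing Inc. → Ashford Industries Corp. (R2): 82% × 39% × 23% = 7.3554% of Northgate Foods Inc.
Chain via Beacon Pharma AG → Slate Trust (R2): 100% × 83% × 15% = 12.45% of Northgate Foods Inc.
Aggregating (R1): 20.757% + 7.3554% + 12.45% = 40.5624%.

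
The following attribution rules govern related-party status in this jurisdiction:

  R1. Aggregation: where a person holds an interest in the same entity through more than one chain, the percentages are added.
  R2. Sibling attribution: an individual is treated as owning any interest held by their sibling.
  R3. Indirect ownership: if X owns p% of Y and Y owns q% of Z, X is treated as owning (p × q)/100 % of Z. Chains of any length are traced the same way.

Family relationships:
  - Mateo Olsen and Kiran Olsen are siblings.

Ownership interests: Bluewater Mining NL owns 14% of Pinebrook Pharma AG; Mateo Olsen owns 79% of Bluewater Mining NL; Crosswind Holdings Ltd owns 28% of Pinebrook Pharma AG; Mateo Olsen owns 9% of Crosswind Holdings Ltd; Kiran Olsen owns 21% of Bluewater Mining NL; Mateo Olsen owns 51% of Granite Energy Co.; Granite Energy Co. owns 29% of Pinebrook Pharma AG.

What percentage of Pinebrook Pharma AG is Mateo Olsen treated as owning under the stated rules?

By sibling attribution (R2), Mateo Olsen is treated as also owning Kiran Olsen's interest in Bluewater Mining NL, giving 79% + 21% = 100%.
Chain via Bluewater Mining NL (R3): 100% × 14% = 14% of Pinebrook Pharma AG.
Chain via Granite Energy Co. (R3): 51% × 29% = 14.79% of Pinebrook Pharma AG.
Chain via Crosswind Holdings Ltd (R3): 9% × 28% = 2.52% of Pinebrook Pharma AG.
Aggregating (R1): 14% + 14.79% + 2.52% = 31.31%.

31.31%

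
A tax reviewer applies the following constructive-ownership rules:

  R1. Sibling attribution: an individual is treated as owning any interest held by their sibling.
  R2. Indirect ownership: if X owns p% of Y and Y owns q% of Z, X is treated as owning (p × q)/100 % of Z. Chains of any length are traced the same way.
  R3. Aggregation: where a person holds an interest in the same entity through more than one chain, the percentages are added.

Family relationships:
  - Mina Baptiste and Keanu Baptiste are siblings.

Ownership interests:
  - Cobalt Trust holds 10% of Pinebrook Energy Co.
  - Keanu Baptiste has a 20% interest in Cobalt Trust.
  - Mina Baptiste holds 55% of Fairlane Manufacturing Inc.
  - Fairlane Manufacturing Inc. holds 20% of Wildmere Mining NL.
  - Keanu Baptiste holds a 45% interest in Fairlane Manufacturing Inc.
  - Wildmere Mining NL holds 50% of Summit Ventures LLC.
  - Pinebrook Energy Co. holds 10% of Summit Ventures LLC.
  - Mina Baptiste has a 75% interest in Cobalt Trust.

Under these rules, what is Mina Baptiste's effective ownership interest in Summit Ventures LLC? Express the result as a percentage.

10.95%

By sibling attribution (R1), Mina Baptiste is treated as also owning Keanu Baptiste's interest in Fairlane Manufacturing Inc, giving 55% + 45% = 100%.
By sibling attribution (R1), Mina Baptiste is treated as also owning Keanu Baptiste's interest in Cobalt Trust, giving 75% + 20% = 95%.
Chain via Fairlane Manufacturing Inc. → Wildmere Mining NL (R2): 100% × 20% × 50% = 10% of Summit Ventures LLC.
Chain via Cobalt Trust → Pinebrook Energy Co. (R2): 95% × 10% × 10% = 0.95% of Summit Ventures LLC.
Aggregating (R3): 10% + 0.95% = 10.95%.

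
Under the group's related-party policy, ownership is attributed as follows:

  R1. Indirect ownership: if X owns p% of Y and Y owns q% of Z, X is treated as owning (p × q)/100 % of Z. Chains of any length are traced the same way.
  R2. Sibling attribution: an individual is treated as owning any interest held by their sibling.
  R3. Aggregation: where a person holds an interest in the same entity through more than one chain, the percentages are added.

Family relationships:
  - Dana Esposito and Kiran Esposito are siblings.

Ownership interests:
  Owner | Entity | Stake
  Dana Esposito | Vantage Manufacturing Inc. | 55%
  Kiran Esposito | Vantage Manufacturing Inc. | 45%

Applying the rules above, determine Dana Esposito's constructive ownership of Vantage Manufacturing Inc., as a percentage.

100%

By sibling attribution (R2), Dana Esposito is treated as also owning Kiran Esposito's interest in Vantage Manufacturing Inc, giving 55% + 45% = 100%.
Direct interest in Vantage Manufacturing Inc: 100%.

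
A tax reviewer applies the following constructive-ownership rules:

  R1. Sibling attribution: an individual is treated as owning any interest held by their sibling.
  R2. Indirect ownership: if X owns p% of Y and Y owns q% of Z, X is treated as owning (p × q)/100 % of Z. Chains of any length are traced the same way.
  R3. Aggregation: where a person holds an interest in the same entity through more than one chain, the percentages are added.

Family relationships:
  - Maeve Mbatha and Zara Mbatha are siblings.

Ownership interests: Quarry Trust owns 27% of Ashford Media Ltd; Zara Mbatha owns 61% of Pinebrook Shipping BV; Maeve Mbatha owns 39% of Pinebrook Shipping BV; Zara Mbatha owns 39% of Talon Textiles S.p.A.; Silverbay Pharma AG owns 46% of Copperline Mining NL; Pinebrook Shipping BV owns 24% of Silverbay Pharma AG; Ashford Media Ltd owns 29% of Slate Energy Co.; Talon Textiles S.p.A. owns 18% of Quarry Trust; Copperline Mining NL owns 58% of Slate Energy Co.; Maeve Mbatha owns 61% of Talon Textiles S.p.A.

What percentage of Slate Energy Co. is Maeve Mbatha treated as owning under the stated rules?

7.8126%

By sibling attribution (R1), Maeve Mbatha is treated as also owning Zara Mbatha's interest in Pinebrook Shipping BV, giving 39% + 61% = 100%.
By sibling attribution (R1), Maeve Mbatha is treated as also owning Zara Mbatha's interest in Talon Textiles S.p.A, giving 61% + 39% = 100%.
Chain via Pinebrook Shipping BV → Silverbay Pharma AG → Copperline Mining NL (R2): 100% × 24% × 46% × 58% = 6.4032% of Slate Energy Co.
Chain via Talon Textiles S.p.A. → Quarry Trust → Ashford Media Ltd (R2): 100% × 18% × 27% × 29% = 1.4094% of Slate Energy Co.
Aggregating (R3): 6.4032% + 1.4094% = 7.8126%.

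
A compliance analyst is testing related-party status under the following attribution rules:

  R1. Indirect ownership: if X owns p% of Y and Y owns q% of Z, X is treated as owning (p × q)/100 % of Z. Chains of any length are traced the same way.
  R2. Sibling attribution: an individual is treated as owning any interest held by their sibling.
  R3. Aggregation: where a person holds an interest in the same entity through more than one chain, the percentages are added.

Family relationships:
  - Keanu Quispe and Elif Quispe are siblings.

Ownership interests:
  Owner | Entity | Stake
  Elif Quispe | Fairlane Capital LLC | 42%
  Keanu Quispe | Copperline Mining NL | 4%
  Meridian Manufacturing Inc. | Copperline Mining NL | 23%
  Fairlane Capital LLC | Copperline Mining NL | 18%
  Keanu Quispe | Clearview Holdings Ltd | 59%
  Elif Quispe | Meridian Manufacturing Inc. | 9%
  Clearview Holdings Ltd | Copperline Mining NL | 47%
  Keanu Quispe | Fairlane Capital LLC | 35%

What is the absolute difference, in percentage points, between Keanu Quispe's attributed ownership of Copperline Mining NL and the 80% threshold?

32.34

By sibling attribution (R2), Keanu Quispe is treated as also owning Elif Quispe's interest in Fairlane Capital LLC, giving 35% + 42% = 77%.
By sibling attribution (R2), Keanu Quispe is treated as owning Elif Quispe's 9% interest in Meridian Manufacturing Inc.
Chain via Fairlane Capital LLC (R1): 77% × 18% = 13.86% of Copperline Mining NL.
Chain via Clearview Holdings Ltd (R1): 59% × 47% = 27.73% of Copperline Mining NL.
Direct interest in Copperline Mining NL: 4%.
Chain via Meridian Manufacturing Inc. (R1): 9% × 23% = 2.07% of Copperline Mining NL.
Aggregating (R3): 13.86% + 27.73% + 4% + 2.07% = 47.66%.
47.66% falls short of the 80% threshold by 32.34 percentage points.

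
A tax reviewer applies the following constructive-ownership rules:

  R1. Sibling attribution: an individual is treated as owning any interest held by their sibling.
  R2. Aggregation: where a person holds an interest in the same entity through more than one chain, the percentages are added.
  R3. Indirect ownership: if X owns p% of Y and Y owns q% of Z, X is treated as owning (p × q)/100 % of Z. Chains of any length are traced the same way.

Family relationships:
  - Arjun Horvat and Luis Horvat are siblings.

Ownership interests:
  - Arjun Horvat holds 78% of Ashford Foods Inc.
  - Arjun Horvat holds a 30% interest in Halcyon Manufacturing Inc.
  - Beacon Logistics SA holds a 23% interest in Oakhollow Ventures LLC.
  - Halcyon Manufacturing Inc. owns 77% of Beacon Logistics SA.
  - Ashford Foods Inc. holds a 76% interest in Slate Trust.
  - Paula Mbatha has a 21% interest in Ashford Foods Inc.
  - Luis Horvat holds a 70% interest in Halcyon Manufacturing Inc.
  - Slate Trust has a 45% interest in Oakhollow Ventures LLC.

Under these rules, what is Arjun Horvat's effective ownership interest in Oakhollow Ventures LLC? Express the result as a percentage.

By sibling attribution (R1), Arjun Horvat is treated as also owning Luis Horvat's interest in Halcyon Manufacturing Inc, giving 30% + 70% = 100%.
Chain via Ashford Foods Inc. → Slate Trust (R3): 78% × 76% × 45% = 26.676% of Oakhollow Ventures LLC.
Chain via Halcyon Manufacturing Inc. → Beacon Logistics SA (R3): 100% × 77% × 23% = 17.71% of Oakhollow Ventures LLC.
Aggregating (R2): 26.676% + 17.71% = 44.386%.

44.386%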